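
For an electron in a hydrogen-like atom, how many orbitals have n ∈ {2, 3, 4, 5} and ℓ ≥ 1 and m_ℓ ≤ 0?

For each n in the range, tally the orbitals obeying ℓ ≥ 1 and m_ℓ ≤ 0:
n=2 → 2; n=3 → 5; n=4 → 9; n=5 → 14.
Total orbitals: 2 + 5 + 9 + 14 = 30.

30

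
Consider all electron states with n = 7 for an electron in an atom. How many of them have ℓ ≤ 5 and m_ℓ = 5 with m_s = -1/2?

For n = 7, ℓ ranges over 0 … 6.
Per ℓ-value: ℓ=5 → 1.
Orbitals: 1. With m_s fixed to a single value there is one state per orbital, giving 1 state.

1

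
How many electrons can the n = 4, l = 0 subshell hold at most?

2

A subshell with l = 0 has 2l+1 = 1 orbital, each holding 2 electrons (spin ±1/2), so 1 × 2 = 2.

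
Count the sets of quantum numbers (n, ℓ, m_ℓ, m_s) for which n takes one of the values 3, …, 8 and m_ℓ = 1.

Count contributing orbitals for each principal shell:
n=3 → 2; n=4 → 3; n=5 → 4; n=6 → 5; n=7 → 6; n=8 → 7.
Orbitals: 2 + 3 + 4 + 5 + 6 + 7 = 27. Including both spin states (m_s = ±1/2) gives 2 × 27 = 54 states.

54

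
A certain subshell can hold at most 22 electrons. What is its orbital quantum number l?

2(2l+1) = 22 ⇒ 2l+1 = 11 ⇒ l = 5.

l = 5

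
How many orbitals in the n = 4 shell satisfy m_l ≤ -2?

With n = 4 the allowed l are 0, 1, …, 3.
Per l-value: l=2 → 1; l=3 → 2.
Total orbitals: 1 + 2 = 3.

3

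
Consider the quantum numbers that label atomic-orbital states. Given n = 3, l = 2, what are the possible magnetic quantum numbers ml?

-2, -1, 0, 1, 2

ml takes every integer from −l to +l. With l = 2 that gives the 5 values -2, -1, 0, 1, 2.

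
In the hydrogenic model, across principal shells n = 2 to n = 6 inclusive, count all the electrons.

180

Shell n has n² orbitals: 2²=4 + 3²=9 + 4²=16 + 5²=25 + 6²=36 = 90 orbitals.
Two spin states per orbital: 2 × 90 = 180 electrons.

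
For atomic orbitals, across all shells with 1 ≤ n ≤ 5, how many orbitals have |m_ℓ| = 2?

12

Go shell by shell, enumerating (ℓ, m_ℓ) with |m_ℓ| = 2:
n=3 → 2; n=4 → 4; n=5 → 6.
Total orbitals: 2 + 4 + 6 = 12.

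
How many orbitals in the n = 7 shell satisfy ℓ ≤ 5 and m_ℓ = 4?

For n = 7, ℓ ranges over 0 … 6.
Per ℓ-value: ℓ=4 → 1; ℓ=5 → 1.
Total orbitals: 1 + 1 = 2.

2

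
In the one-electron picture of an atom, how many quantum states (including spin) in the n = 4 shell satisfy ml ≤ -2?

6

The (l, ml) pairs meeting ml ≤ -2 give: l=2 → 1; l=3 → 2.
Orbitals: 1 + 2 = 3. Each orbital carries two spin states, so 3 × 2 = 6 states.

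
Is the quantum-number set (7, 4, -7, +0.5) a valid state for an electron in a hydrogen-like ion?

No

The magnetic quantum number must satisfy −ℓ ≤ m_ℓ ≤ ℓ. With ℓ = 4, m_ℓ can only be -4, -3, -2, -1, 0, 1, 2, 3, 4, so m_ℓ = -7 is forbidden.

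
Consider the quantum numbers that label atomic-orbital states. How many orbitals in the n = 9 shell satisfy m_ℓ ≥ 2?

28

The n = 9 shell has ℓ = 0 through 8; check each.
Contributions: ℓ=2 → 1; ℓ=3 → 2; ℓ=4 → 3; ℓ=5 → 4; ℓ=6 → 5; ℓ=7 → 6; ℓ=8 → 7.
Total orbitals: 1 + 2 + 3 + 4 + 5 + 6 + 7 = 28.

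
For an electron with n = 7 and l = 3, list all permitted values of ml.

ml takes every integer from −l to +l. With l = 3 that gives the 7 values -3, -2, -1, 0, 1, 2, 3.

-3, -2, -1, 0, 1, 2, 3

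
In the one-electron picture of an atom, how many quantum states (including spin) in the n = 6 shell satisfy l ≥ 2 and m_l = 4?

For n = 6, l ranges over 0 … 5.
Contributions: l=4 → 1; l=5 → 1.
Orbitals: 1 + 1 = 2. Each orbital carries two spin states, so 2 × 2 = 4 states.

4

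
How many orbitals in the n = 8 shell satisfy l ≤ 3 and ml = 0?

Go through l = 0, …, 7 (the values permitted for n = 8).
Orbitals with l ≤ 3 and ml = 0, by l: l=0 → 1; l=1 → 1; l=2 → 1; l=3 → 1.
Total orbitals: 1 + 1 + 1 + 1 = 4.

4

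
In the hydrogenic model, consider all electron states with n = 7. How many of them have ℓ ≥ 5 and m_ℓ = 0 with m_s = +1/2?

2

For n = 7, ℓ ranges over 0 … 6.
Contributions: ℓ=5 → 1; ℓ=6 → 1.
Orbitals: 1 + 1 = 2. With m_s fixed to a single value there is one state per orbital, giving 2 states.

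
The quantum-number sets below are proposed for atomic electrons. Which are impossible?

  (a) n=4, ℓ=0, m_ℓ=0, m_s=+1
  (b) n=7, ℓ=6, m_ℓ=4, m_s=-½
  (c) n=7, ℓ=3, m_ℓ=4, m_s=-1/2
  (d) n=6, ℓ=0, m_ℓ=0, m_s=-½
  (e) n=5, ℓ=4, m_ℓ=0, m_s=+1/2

(a) has m_s = +1, but an electron's spin must be ±1/2.
(c) has |m_ℓ| = 4 > ℓ = 3, violating −ℓ ≤ m_ℓ ≤ ℓ.
The remaining sets (b), (d), (e) satisfy all four rules.

(a) and (c)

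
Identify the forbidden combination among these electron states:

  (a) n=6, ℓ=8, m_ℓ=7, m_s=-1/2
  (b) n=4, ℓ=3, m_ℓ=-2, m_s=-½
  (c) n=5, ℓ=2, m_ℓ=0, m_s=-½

(a)

(a) has ℓ = 8 ≥ n = 6, violating 0 ≤ ℓ ≤ n−1.
The remaining sets (b), (c) satisfy all four rules.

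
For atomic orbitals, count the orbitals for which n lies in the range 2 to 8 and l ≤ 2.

Per-shell orbital counts meeting the constraint:
n=2 → 4; n=3 → 9; n=4 → 9; n=5 → 9; n=6 → 9; n=7 → 9; n=8 → 9.
Total orbitals: 4 + 9 + 9 + 9 + 9 + 9 + 9 = 58.

58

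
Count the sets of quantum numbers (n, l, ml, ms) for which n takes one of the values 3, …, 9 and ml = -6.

Work shell by shell — for each n, count the (l, ml) pairs that satisfy ml = -6:
n=7 → 1; n=8 → 2; n=9 → 3.
Orbitals: 1 + 2 + 3 = 6. Including both spin states (ms = ±1/2) gives 2 × 6 = 12 states.

12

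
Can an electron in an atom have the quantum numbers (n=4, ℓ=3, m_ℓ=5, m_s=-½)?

The magnetic quantum number must satisfy −ℓ ≤ m_ℓ ≤ ℓ. With ℓ = 3, m_ℓ can only be -3, -2, -1, 0, 1, 2, 3, so m_ℓ = 5 is forbidden.

No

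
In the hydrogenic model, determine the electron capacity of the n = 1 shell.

2

A shell holds 2n² electrons: 2 × 1² = 2 × 1 = 2.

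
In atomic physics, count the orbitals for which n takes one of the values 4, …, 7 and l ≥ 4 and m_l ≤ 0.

34

Treat each shell separately and count matching orbitals:
n=5 → 5; n=6 → 11; n=7 → 18.
Total orbitals: 5 + 11 + 18 = 34.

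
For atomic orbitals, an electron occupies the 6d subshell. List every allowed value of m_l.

-2, -1, 0, 1, 2

The 6d subshell has l = 2, and m_l takes every integer from −l to +l. With l = 2 that gives the 5 values -2, -1, 0, 1, 2.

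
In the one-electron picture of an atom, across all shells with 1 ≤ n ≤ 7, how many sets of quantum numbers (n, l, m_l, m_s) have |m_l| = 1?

Count contributing orbitals for each principal shell:
n=2 → 2; n=3 → 4; n=4 → 6; n=5 → 8; n=6 → 10; n=7 → 12.
Orbitals: 2 + 4 + 6 + 8 + 10 + 12 = 42. Including both spin states (m_s = ±1/2) gives 2 × 42 = 84 states.

84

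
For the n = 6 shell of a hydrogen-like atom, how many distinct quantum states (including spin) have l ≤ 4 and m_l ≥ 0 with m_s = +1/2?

15

The n = 6 shell has l = 0 through 5; check each.
The (l, m_l) pairs meeting l ≤ 4 and m_l ≥ 0 give: l=0 → 1; l=1 → 2; l=2 → 3; l=3 → 4; l=4 → 5.
Orbitals: 1 + 2 + 3 + 4 + 5 = 15. With m_s fixed to a single value there is one state per orbital, giving 15 states.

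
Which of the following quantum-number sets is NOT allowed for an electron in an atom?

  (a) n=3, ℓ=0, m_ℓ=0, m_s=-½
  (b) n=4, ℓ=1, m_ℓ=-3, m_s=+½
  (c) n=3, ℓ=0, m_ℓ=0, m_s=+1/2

(b) has |m_ℓ| = 3 > ℓ = 1, violating −ℓ ≤ m_ℓ ≤ ℓ.
The remaining sets (a), (c) satisfy all four rules.

(b)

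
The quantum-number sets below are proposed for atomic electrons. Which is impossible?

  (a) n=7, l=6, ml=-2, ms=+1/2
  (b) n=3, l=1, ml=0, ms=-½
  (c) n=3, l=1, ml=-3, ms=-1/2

(c)

(c) has |ml| = 3 > l = 1, violating −l ≤ ml ≤ l.
The remaining sets (a), (b) satisfy all four rules.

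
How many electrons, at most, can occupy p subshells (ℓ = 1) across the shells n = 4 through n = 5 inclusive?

12

A p subshell (ℓ = 1) exists for every n ≥ 2, so shells n = 4, 5 each contribute one — 2 subshells.
Since each p subshell holds 2(2·1+1) = 6 electrons, the total is 2 × 6 = 12.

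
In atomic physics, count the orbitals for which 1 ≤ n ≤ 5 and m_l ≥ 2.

10

Treat each shell separately and count matching orbitals:
n=3 → 1; n=4 → 3; n=5 → 6.
Total orbitals: 1 + 3 + 6 = 10.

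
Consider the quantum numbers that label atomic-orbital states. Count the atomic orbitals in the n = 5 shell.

The n = 5 shell contains n² = 5² = 25 orbitals.

25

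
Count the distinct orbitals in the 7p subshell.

A subshell has 2l+1 orbitals; with l = 1, that's 3.

3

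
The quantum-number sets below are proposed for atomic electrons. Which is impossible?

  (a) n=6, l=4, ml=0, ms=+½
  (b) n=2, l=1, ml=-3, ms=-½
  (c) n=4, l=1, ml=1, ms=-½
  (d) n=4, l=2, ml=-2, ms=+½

(b) has |ml| = 3 > l = 1, violating −l ≤ ml ≤ l.
The remaining sets (a), (c), (d) satisfy all four rules.

(b)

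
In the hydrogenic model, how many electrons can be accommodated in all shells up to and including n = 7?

280

Total orbitals = 1² + 2² + 3² + 4² + 5² + 6² + 7² = 140. Doubling for spin gives 280 electrons.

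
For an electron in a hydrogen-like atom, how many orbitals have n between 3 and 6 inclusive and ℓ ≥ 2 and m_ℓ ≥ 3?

10

Go shell by shell, enumerating (ℓ, m_ℓ) with ℓ ≥ 2 and m_ℓ ≥ 3:
n=4 → 1; n=5 → 3; n=6 → 6.
Total orbitals: 1 + 3 + 6 = 10.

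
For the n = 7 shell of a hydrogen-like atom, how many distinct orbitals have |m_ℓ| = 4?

Go through ℓ = 0, …, 6 (the values permitted for n = 7).
The (ℓ, m_ℓ) pairs meeting |m_ℓ| = 4 give: ℓ=4 → 2; ℓ=5 → 2; ℓ=6 → 2.
Total orbitals: 2 + 2 + 2 = 6.

6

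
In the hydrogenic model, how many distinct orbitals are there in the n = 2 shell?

The n = 2 shell contains n² = 2² = 4 orbitals.

4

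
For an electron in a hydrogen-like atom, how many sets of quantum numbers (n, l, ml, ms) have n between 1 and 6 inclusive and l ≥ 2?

Go shell by shell, enumerating (l, ml) with l ≥ 2:
n=3 → 5; n=4 → 12; n=5 → 21; n=6 → 32.
Orbitals: 5 + 12 + 21 + 32 = 70. Including both spin states (ms = ±1/2) gives 2 × 70 = 140 states.

140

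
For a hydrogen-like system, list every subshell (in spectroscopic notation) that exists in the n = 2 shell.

For n = 2, l runs from 0 to 1. In spectroscopic notation l = 0,1,2,… ↔ s,p,d,f,g,h,i, so the subshells are 2s, 2p.

2s, 2p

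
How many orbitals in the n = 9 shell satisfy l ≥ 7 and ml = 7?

With n = 9 the allowed l are 0, 1, …, 8.
Per l-value: l=7 → 1; l=8 → 1.
Total orbitals: 1 + 1 = 2.

2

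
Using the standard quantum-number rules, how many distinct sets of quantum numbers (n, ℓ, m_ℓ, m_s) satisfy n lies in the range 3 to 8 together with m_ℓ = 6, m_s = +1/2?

Treat each shell separately and count matching orbitals:
n=7 → 1; n=8 → 2.
Orbitals: 1 + 2 = 3. With m_s fixed to +1/2 there is one state per orbital, so 3 states.

3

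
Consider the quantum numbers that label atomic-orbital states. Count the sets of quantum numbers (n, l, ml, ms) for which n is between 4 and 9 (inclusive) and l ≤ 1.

48

Per-shell orbital counts meeting the constraint:
n=4 → 4; n=5 → 4; n=6 → 4; n=7 → 4; n=8 → 4; n=9 → 4.
Orbitals: 4 + 4 + 4 + 4 + 4 + 4 = 24. Including both spin states (ms = ±1/2) gives 2 × 24 = 48 states.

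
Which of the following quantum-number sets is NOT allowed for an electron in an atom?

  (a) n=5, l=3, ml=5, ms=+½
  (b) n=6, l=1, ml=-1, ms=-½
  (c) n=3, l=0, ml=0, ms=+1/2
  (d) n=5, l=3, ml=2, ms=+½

(a) has |ml| = 5 > l = 3, violating −l ≤ ml ≤ l.
The remaining sets (b), (c), (d) satisfy all four rules.

(a)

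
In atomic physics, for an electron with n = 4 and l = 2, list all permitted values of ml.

ml takes every integer from −l to +l. With l = 2 that gives the 5 values -2, -1, 0, 1, 2.

-2, -1, 0, 1, 2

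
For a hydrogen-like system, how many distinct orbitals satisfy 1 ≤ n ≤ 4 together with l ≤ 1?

13

Work shell by shell — for each n, count the (l, m_l) pairs that satisfy l ≤ 1:
n=1 → 1; n=2 → 4; n=3 → 4; n=4 → 4.
Total orbitals: 1 + 4 + 4 + 4 = 13.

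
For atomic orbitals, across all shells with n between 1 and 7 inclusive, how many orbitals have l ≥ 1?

133

Go shell by shell, enumerating (l, ml) with l ≥ 1:
n=2 → 3; n=3 → 8; n=4 → 15; n=5 → 24; n=6 → 35; n=7 → 48.
Total orbitals: 3 + 8 + 15 + 24 + 35 + 48 = 133.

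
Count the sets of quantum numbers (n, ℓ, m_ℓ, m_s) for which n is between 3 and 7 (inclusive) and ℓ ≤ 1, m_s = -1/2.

20

Treat each shell separately and count matching orbitals:
n=3 → 4; n=4 → 4; n=5 → 4; n=6 → 4; n=7 → 4.
Orbitals: 4 + 4 + 4 + 4 + 4 = 20. With m_s fixed to -1/2 there is one state per orbital, so 20 states.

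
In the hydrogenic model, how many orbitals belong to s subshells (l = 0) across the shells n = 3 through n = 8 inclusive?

An s subshell (l = 0) exists for every n ≥ 1, so shells n = 3, 4, 5, 6, 7, 8 each contribute one — 6 subshells.
Since each s subshell has 2·0+1 = 1 orbital, the total is 6 × 1 = 6.

6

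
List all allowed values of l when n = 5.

l is an integer with 0 ≤ l ≤ n−1, so for n = 5: l = 0, 1, 2, 3, 4.

0, 1, 2, 3, 4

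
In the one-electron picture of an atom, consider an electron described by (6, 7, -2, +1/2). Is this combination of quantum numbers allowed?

No

The orbital quantum number must satisfy 0 ≤ l ≤ n−1. With n = 6 the allowed l values are 0, 1, 2, 3, 4, 5, so l = 7 is out of range.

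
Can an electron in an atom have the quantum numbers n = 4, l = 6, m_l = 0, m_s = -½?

The orbital quantum number must satisfy 0 ≤ l ≤ n−1. With n = 4 the allowed l values are 0, 1, 2, 3, so l = 6 is out of range.

Not allowed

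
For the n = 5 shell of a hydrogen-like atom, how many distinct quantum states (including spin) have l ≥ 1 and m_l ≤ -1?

20

With n = 5 the allowed l are 0, 1, …, 4.
Per l-value: l=1 → 1; l=2 → 2; l=3 → 3; l=4 → 4.
Orbitals: 1 + 2 + 3 + 4 = 10. Each orbital carries two spin states, so 10 × 2 = 20 states.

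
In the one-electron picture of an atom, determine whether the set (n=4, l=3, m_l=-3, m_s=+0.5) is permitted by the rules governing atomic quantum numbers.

Valid

n = 4 is a positive integer. l = 3 satisfies 0 ≤ l ≤ n−1 = 3. m_l = -3 lies in the range −l … +l (here −3 … 3). m_s = +1/2 is one of ±1/2.
All four constraints are satisfied.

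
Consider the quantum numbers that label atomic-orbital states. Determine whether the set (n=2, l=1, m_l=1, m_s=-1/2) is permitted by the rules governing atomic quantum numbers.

Yes

n = 2 is a positive integer. l = 1 satisfies 0 ≤ l ≤ n−1 = 1. m_l = 1 lies in the range −l … +l (here −1 … 1). m_s = -1/2 is one of ±1/2.
All four constraints are satisfied.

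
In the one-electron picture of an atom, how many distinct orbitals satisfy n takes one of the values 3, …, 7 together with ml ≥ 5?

4

Count contributing orbitals for each principal shell:
n=6 → 1; n=7 → 3.
Total orbitals: 1 + 3 = 4.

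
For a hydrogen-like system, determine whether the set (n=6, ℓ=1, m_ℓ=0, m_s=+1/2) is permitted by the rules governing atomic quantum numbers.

Yes

n = 6 is a positive integer. ℓ = 1 satisfies 0 ≤ ℓ ≤ n−1 = 5. m_ℓ = 0 lies in the range −ℓ … +ℓ (here −1 … 1). m_s = +1/2 is one of ±1/2.
All four constraints are satisfied.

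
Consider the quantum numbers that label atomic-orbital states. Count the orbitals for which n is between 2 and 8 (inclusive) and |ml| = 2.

42

Go shell by shell, enumerating (l, ml) with |ml| = 2:
n=3 → 2; n=4 → 4; n=5 → 6; n=6 → 8; n=7 → 10; n=8 → 12.
Total orbitals: 2 + 4 + 6 + 8 + 10 + 12 = 42.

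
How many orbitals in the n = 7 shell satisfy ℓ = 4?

9

The n = 7 shell has ℓ = 0 through 6; check each.
Orbitals with ℓ = 4, by ℓ: ℓ=4 → 9.
Total orbitals: 9.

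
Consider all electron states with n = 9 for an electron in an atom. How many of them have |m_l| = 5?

16

For n = 9, l ranges over 0 … 8.
Orbitals with |m_l| = 5, by l: l=5 → 2; l=6 → 2; l=7 → 2; l=8 → 2.
Orbitals: 2 + 2 + 2 + 2 = 8. Each orbital carries two spin states, so 8 × 2 = 16 states.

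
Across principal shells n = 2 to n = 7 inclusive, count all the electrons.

Shell n has n² orbitals: 2²=4 + 3²=9 + 4²=16 + 5²=25 + 6²=36 + 7²=49 = 139 orbitals.
Two spin states per orbital: 2 × 139 = 278 electrons.

278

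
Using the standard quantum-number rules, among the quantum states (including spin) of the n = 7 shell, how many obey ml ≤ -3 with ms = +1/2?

10

Orbitals with ml ≤ -3, by l: l=3 → 1; l=4 → 2; l=5 → 3; l=6 → 4.
Orbitals: 1 + 2 + 3 + 4 = 10. With ms fixed to a single value there is one state per orbital, giving 10 states.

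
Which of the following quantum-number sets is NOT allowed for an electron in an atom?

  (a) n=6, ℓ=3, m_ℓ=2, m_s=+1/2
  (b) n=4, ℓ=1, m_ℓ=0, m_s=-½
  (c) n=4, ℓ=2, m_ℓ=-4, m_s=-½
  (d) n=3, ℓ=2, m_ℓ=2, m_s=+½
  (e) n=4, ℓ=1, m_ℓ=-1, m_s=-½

(c)

(c) has |m_ℓ| = 4 > ℓ = 2, violating −ℓ ≤ m_ℓ ≤ ℓ.
The remaining sets (a), (b), (d), (e) satisfy all four rules.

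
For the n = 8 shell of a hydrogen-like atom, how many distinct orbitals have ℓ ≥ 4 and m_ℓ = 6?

2

Contributions: ℓ=6 → 1; ℓ=7 → 1.
Total orbitals: 1 + 1 = 2.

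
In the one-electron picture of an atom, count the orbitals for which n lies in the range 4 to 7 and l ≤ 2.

For each n in the range, tally the orbitals obeying l ≤ 2:
n=4 → 9; n=5 → 9; n=6 → 9; n=7 → 9.
Total orbitals: 9 + 9 + 9 + 9 = 36.

36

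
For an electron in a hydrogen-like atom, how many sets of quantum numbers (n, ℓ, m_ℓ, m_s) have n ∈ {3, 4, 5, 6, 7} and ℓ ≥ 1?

Count contributing orbitals for each principal shell:
n=3 → 8; n=4 → 15; n=5 → 24; n=6 → 35; n=7 → 48.
Orbitals: 8 + 15 + 24 + 35 + 48 = 130. Including both spin states (m_s = ±1/2) gives 2 × 130 = 260 states.

260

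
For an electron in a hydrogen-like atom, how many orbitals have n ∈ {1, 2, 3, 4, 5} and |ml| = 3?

6

For each n in the range, tally the orbitals obeying |ml| = 3:
n=4 → 2; n=5 → 4.
Total orbitals: 2 + 4 = 6.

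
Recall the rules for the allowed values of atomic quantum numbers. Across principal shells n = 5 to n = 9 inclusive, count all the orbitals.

255

Shell n has n² orbitals: 5²=25 + 6²=36 + 7²=49 + 8²=64 + 9²=81 = 255 orbitals.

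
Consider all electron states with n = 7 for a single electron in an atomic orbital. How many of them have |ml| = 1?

24

The n = 7 shell has l = 0 through 6; check each.
Per l-value: l=1 → 2; l=2 → 2; l=3 → 2; l=4 → 2; l=5 → 2; l=6 → 2.
Orbitals: 2 + 2 + 2 + 2 + 2 + 2 = 12. Each orbital carries two spin states, so 12 × 2 = 24 states.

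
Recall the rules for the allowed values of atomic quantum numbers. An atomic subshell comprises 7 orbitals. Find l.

2l+1 = 7 gives l = 3.

l = 3 (f)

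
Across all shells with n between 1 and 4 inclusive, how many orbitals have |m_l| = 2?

6

Work shell by shell — for each n, count the (l, m_l) pairs that satisfy |m_l| = 2:
n=3 → 2; n=4 → 4.
Total orbitals: 2 + 4 = 6.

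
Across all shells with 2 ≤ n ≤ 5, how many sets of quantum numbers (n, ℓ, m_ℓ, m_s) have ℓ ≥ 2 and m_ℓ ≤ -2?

Count contributing orbitals for each principal shell:
n=3 → 1; n=4 → 3; n=5 → 6.
Orbitals: 1 + 3 + 6 = 10. Including both spin states (m_s = ±1/2) gives 2 × 10 = 20 states.

20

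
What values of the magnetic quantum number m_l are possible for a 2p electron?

The 2p subshell has l = 1, and m_l takes every integer from −l to +l. With l = 1 that gives the 3 values -1, 0, 1.

-1, 0, 1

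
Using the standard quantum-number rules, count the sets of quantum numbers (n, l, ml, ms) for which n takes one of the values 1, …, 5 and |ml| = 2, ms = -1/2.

12

Work shell by shell — for each n, count the (l, ml) pairs that satisfy |ml| = 2:
n=3 → 2; n=4 → 4; n=5 → 6.
Orbitals: 2 + 4 + 6 = 12. With ms fixed to -1/2 there is one state per orbital, so 12 states.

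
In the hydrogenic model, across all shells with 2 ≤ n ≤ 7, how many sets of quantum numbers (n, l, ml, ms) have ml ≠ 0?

224

For each n in the range, tally the orbitals obeying ml ≠ 0:
n=2 → 2; n=3 → 6; n=4 → 12; n=5 → 20; n=6 → 30; n=7 → 42.
Orbitals: 2 + 6 + 12 + 20 + 30 + 42 = 112. Including both spin states (ms = ±1/2) gives 2 × 112 = 224 states.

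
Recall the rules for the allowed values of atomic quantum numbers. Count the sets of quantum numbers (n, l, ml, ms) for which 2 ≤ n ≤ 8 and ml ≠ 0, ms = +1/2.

168

For each n in the range, tally the orbitals obeying ml ≠ 0:
n=2 → 2; n=3 → 6; n=4 → 12; n=5 → 20; n=6 → 30; n=7 → 42; n=8 → 56.
Orbitals: 2 + 6 + 12 + 20 + 30 + 42 + 56 = 168. With ms fixed to +1/2 there is one state per orbital, so 168 states.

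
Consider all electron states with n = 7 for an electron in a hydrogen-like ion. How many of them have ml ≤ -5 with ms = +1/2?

3

With n = 7 the allowed l are 0, 1, …, 6.
Per l-value: l=5 → 1; l=6 → 2.
Orbitals: 1 + 2 = 3. With ms fixed to a single value there is one state per orbital, giving 3 states.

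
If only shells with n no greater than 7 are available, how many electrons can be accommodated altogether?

280

Total orbitals = 1² + 2² + 3² + 4² + 5² + 6² + 7² = 140. Doubling for spin gives 280 electrons.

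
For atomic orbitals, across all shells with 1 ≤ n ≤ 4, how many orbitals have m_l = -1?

6

Go shell by shell, enumerating (l, m_l) with m_l = -1:
n=2 → 1; n=3 → 2; n=4 → 3.
Total orbitals: 1 + 2 + 3 = 6.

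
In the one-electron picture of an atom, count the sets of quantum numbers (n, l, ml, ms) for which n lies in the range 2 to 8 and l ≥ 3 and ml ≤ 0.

160

For each n in the range, tally the orbitals obeying l ≥ 3 and ml ≤ 0:
n=4 → 4; n=5 → 9; n=6 → 15; n=7 → 22; n=8 → 30.
Orbitals: 4 + 9 + 15 + 22 + 30 = 80. Including both spin states (ms = ±1/2) gives 2 × 80 = 160 states.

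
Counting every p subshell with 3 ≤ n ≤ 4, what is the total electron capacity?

12

A p subshell (l = 1) exists for every n ≥ 2, so shells n = 3, 4 each contribute one — 2 subshells.
Since each p subshell holds 2(2·1+1) = 6 electrons, the total is 2 × 6 = 12.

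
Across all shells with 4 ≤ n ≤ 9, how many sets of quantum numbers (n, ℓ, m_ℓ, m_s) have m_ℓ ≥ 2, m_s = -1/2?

83

Count contributing orbitals for each principal shell:
n=4 → 3; n=5 → 6; n=6 → 10; n=7 → 15; n=8 → 21; n=9 → 28.
Orbitals: 3 + 6 + 10 + 15 + 21 + 28 = 83. With m_s fixed to -1/2 there is one state per orbital, so 83 states.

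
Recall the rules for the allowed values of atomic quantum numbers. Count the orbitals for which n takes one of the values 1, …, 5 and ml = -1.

10

Treat each shell separately and count matching orbitals:
n=2 → 1; n=3 → 2; n=4 → 3; n=5 → 4.
Total orbitals: 1 + 2 + 3 + 4 = 10.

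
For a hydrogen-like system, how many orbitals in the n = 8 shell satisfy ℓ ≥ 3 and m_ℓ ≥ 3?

15

The (ℓ, m_ℓ) pairs meeting ℓ ≥ 3 and m_ℓ ≥ 3 give: ℓ=3 → 1; ℓ=4 → 2; ℓ=5 → 3; ℓ=6 → 4; ℓ=7 → 5.
Total orbitals: 1 + 2 + 3 + 4 + 5 = 15.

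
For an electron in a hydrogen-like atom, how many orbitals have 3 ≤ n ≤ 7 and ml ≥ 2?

Count contributing orbitals for each principal shell:
n=3 → 1; n=4 → 3; n=5 → 6; n=6 → 10; n=7 → 15.
Total orbitals: 1 + 3 + 6 + 10 + 15 = 35.

35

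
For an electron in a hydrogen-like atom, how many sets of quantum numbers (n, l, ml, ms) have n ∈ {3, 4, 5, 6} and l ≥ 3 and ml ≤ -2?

Work shell by shell — for each n, count the (l, ml) pairs that satisfy l ≥ 3 and ml ≤ -2:
n=4 → 2; n=5 → 5; n=6 → 9.
Orbitals: 2 + 5 + 9 = 16. Including both spin states (ms = ±1/2) gives 2 × 16 = 32 states.

32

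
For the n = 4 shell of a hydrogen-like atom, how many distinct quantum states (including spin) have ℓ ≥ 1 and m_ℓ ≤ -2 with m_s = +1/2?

Contributions: ℓ=2 → 1; ℓ=3 → 2.
Orbitals: 1 + 2 = 3. With m_s fixed to a single value there is one state per orbital, giving 3 states.

3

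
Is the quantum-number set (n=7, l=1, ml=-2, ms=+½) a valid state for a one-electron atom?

Invalid

The magnetic quantum number must satisfy −l ≤ ml ≤ l. With l = 1, ml can only be -1, 0, 1, so ml = -2 is forbidden.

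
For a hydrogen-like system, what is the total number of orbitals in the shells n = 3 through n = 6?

86

Shell n has n² orbitals: 3²=9 + 4²=16 + 5²=25 + 6²=36 = 86 orbitals.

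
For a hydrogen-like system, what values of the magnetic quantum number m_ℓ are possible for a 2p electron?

The 2p subshell has ℓ = 1, and m_ℓ takes every integer from −ℓ to +ℓ. With ℓ = 1 that gives the 3 values -1, 0, 1.

-1, 0, 1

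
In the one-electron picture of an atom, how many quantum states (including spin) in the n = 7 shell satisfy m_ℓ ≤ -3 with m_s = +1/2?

10

Go through ℓ = 0, …, 6 (the values permitted for n = 7).
Orbitals with m_ℓ ≤ -3, by ℓ: ℓ=3 → 1; ℓ=4 → 2; ℓ=5 → 3; ℓ=6 → 4.
Orbitals: 1 + 2 + 3 + 4 = 10. With m_s fixed to a single value there is one state per orbital, giving 10 states.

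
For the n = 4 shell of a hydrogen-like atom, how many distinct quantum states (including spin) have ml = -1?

6

With n = 4 the allowed l are 0, 1, …, 3.
The (l, ml) pairs meeting ml = -1 give: l=1 → 1; l=2 → 1; l=3 → 1.
Orbitals: 1 + 1 + 1 = 3. Each orbital carries two spin states, so 3 × 2 = 6 states.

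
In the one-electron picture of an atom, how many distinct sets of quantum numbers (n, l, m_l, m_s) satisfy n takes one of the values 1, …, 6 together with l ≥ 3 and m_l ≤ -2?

Go shell by shell, enumerating (l, m_l) with l ≥ 3 and m_l ≤ -2:
n=4 → 2; n=5 → 5; n=6 → 9.
Orbitals: 2 + 5 + 9 = 16. Including both spin states (m_s = ±1/2) gives 2 × 16 = 32 states.

32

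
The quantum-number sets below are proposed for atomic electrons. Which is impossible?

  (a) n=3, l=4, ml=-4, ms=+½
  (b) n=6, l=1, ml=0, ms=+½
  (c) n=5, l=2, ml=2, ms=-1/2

(a) has l = 4 ≥ n = 3, violating 0 ≤ l ≤ n−1.
The remaining sets (b), (c) satisfy all four rules.

(a)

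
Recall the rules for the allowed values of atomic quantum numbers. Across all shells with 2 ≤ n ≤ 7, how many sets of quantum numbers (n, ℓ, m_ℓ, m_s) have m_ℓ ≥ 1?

Count contributing orbitals for each principal shell:
n=2 → 1; n=3 → 3; n=4 → 6; n=5 → 10; n=6 → 15; n=7 → 21.
Orbitals: 1 + 3 + 6 + 10 + 15 + 21 = 56. Including both spin states (m_s = ±1/2) gives 2 × 56 = 112 states.

112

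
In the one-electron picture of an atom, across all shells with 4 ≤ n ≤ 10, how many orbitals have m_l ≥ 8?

4

For each n in the range, tally the orbitals obeying m_l ≥ 8:
n=9 → 1; n=10 → 3.
Total orbitals: 1 + 3 = 4.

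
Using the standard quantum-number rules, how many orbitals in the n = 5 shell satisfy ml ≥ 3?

Per l-value: l=3 → 1; l=4 → 2.
Total orbitals: 1 + 2 = 3.

3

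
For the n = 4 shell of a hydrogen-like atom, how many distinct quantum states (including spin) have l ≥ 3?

14

The n = 4 shell has l = 0 through 3; check each.
Per l-value: l=3 → 7.
Orbitals: 7. Each orbital carries two spin states, so 7 × 2 = 14 states.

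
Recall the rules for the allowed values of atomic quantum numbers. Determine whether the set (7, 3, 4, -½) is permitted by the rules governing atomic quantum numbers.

Invalid

The magnetic quantum number must satisfy −l ≤ m_l ≤ l. With l = 3, m_l can only be -3, -2, -1, 0, 1, 2, 3, so m_l = 4 is forbidden.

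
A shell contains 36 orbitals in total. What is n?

n = 6

n² = 36 ⇒ n = 6.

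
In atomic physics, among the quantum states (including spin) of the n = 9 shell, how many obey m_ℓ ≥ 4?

For n = 9, ℓ ranges over 0 … 8.
The (ℓ, m_ℓ) pairs meeting m_ℓ ≥ 4 give: ℓ=4 → 1; ℓ=5 → 2; ℓ=6 → 3; ℓ=7 → 4; ℓ=8 → 5.
Orbitals: 1 + 2 + 3 + 4 + 5 = 15. Each orbital carries two spin states, so 15 × 2 = 30 states.

30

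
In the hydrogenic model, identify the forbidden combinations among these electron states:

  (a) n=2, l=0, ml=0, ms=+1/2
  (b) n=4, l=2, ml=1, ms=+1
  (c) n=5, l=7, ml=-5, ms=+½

(b) has ms = +1, but an electron's spin must be ±1/2.
(c) has l = 7 ≥ n = 5, violating 0 ≤ l ≤ n−1.
The remaining set (a) satisfies all four rules.

(b) and (c)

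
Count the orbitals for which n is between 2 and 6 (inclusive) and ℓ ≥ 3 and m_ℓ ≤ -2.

Go shell by shell, enumerating (ℓ, m_ℓ) with ℓ ≥ 3 and m_ℓ ≤ -2:
n=4 → 2; n=5 → 5; n=6 → 9.
Total orbitals: 2 + 5 + 9 = 16.

16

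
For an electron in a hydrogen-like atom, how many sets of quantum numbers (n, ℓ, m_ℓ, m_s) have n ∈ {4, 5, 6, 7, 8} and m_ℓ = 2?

For each n in the range, tally the orbitals obeying m_ℓ = 2:
n=4 → 2; n=5 → 3; n=6 → 4; n=7 → 5; n=8 → 6.
Orbitals: 2 + 3 + 4 + 5 + 6 = 20. Including both spin states (m_s = ±1/2) gives 2 × 20 = 40 states.

40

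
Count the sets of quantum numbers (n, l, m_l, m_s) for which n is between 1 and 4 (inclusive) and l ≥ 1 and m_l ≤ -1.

20

Treat each shell separately and count matching orbitals:
n=2 → 1; n=3 → 3; n=4 → 6.
Orbitals: 1 + 3 + 6 = 10. Including both spin states (m_s = ±1/2) gives 2 × 10 = 20 states.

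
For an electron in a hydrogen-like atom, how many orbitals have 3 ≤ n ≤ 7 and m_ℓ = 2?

15

Per-shell orbital counts meeting the constraint:
n=3 → 1; n=4 → 2; n=5 → 3; n=6 → 4; n=7 → 5.
Total orbitals: 1 + 2 + 3 + 4 + 5 = 15.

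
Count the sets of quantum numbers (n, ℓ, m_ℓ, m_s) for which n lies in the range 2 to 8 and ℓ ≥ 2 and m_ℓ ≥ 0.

196

Count contributing orbitals for each principal shell:
n=3 → 3; n=4 → 7; n=5 → 12; n=6 → 18; n=7 → 25; n=8 → 33.
Orbitals: 3 + 7 + 12 + 18 + 25 + 33 = 98. Including both spin states (m_s = ±1/2) gives 2 × 98 = 196 states.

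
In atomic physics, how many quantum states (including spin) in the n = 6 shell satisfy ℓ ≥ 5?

22

The n = 6 shell has ℓ = 0 through 5; check each.
Orbitals with ℓ ≥ 5, by ℓ: ℓ=5 → 11.
Orbitals: 11. Each orbital carries two spin states, so 11 × 2 = 22 states.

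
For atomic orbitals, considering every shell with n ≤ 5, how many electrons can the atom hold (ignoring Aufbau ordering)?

Total orbitals = 1² + 2² + 3² + 4² + 5² = 55. Doubling for spin gives 110 electrons.

110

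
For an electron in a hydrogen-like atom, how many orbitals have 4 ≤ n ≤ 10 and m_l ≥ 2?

119

Treat each shell separately and count matching orbitals:
n=4 → 3; n=5 → 6; n=6 → 10; n=7 → 15; n=8 → 21; n=9 → 28; n=10 → 36.
Total orbitals: 3 + 6 + 10 + 15 + 21 + 28 + 36 = 119.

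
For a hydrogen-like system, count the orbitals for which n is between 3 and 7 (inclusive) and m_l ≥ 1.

55

Treat each shell separately and count matching orbitals:
n=3 → 3; n=4 → 6; n=5 → 10; n=6 → 15; n=7 → 21.
Total orbitals: 3 + 6 + 10 + 15 + 21 = 55.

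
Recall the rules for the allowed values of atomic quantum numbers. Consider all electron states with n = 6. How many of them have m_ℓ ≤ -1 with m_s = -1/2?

15

Go through ℓ = 0, …, 5 (the values permitted for n = 6).
Per ℓ-value: ℓ=1 → 1; ℓ=2 → 2; ℓ=3 → 3; ℓ=4 → 4; ℓ=5 → 5.
Orbitals: 1 + 2 + 3 + 4 + 5 = 15. With m_s fixed to a single value there is one state per orbital, giving 15 states.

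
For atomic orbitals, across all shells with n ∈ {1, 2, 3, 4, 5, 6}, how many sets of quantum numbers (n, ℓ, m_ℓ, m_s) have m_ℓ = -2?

Count contributing orbitals for each principal shell:
n=3 → 1; n=4 → 2; n=5 → 3; n=6 → 4.
Orbitals: 1 + 2 + 3 + 4 = 10. Including both spin states (m_s = ±1/2) gives 2 × 10 = 20 states.

20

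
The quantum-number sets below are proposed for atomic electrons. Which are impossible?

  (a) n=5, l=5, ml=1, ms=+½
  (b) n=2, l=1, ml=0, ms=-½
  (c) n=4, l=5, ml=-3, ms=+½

(a) and (c)

(a) has l = 5 ≥ n = 5, violating 0 ≤ l ≤ n−1.
(c) has l = 5 ≥ n = 4, violating 0 ≤ l ≤ n−1.
The remaining set (b) satisfies all four rules.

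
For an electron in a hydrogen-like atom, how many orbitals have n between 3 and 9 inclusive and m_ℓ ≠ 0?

238

Work shell by shell — for each n, count the (ℓ, m_ℓ) pairs that satisfy m_ℓ ≠ 0:
n=3 → 6; n=4 → 12; n=5 → 20; n=6 → 30; n=7 → 42; n=8 → 56; n=9 → 72.
Total orbitals: 6 + 12 + 20 + 30 + 42 + 56 + 72 = 238.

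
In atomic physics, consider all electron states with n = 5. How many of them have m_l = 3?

The n = 5 shell has l = 0 through 4; check each.
The (l, m_l) pairs meeting m_l = 3 give: l=3 → 1; l=4 → 1.
Orbitals: 1 + 1 = 2. Each orbital carries two spin states, so 2 × 2 = 4 states.

4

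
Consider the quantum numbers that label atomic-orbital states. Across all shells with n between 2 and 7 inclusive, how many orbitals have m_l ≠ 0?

Per-shell orbital counts meeting the constraint:
n=2 → 2; n=3 → 6; n=4 → 12; n=5 → 20; n=6 → 30; n=7 → 42.
Total orbitals: 2 + 6 + 12 + 20 + 30 + 42 = 112.

112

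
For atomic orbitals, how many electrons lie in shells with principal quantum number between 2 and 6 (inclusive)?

Shell n has n² orbitals: 2²=4 + 3²=9 + 4²=16 + 5²=25 + 6²=36 = 90 orbitals.
Two spin states per orbital: 2 × 90 = 180 electrons.

180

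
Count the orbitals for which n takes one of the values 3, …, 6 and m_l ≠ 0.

68

Per-shell orbital counts meeting the constraint:
n=3 → 6; n=4 → 12; n=5 → 20; n=6 → 30.
Total orbitals: 6 + 12 + 20 + 30 = 68.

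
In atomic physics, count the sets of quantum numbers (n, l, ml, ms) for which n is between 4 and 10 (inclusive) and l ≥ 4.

Treat each shell separately and count matching orbitals:
n=5 → 9; n=6 → 20; n=7 → 33; n=8 → 48; n=9 → 65; n=10 → 84.
Orbitals: 9 + 20 + 33 + 48 + 65 + 84 = 259. Including both spin states (ms = ±1/2) gives 2 × 259 = 518 states.

518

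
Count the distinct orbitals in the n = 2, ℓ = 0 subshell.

1

A subshell has 2ℓ+1 orbitals; with ℓ = 0, that's 1.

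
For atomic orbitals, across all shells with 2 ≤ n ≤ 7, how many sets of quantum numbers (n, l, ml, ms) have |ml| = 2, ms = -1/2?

Treat each shell separately and count matching orbitals:
n=3 → 2; n=4 → 4; n=5 → 6; n=6 → 8; n=7 → 10.
Orbitals: 2 + 4 + 6 + 8 + 10 = 30. With ms fixed to -1/2 there is one state per orbital, so 30 states.

30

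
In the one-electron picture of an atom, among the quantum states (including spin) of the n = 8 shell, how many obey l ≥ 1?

Go through l = 0, …, 7 (the values permitted for n = 8).
Per l-value: l=1 → 3; l=2 → 5; l=3 → 7; l=4 → 9; l=5 → 11; l=6 → 13; l=7 → 15.
Orbitals: 3 + 5 + 7 + 9 + 11 + 13 + 15 = 63. Each orbital carries two spin states, so 63 × 2 = 126 states.

126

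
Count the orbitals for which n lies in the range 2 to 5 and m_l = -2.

6

Per-shell orbital counts meeting the constraint:
n=3 → 1; n=4 → 2; n=5 → 3.
Total orbitals: 1 + 2 + 3 = 6.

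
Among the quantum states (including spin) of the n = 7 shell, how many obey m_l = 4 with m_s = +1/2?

The n = 7 shell has l = 0 through 6; check each.
Per l-value: l=4 → 1; l=5 → 1; l=6 → 1.
Orbitals: 1 + 1 + 1 = 3. With m_s fixed to a single value there is one state per orbital, giving 3 states.

3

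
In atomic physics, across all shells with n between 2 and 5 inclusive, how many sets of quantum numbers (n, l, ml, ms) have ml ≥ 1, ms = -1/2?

Treat each shell separately and count matching orbitals:
n=2 → 1; n=3 → 3; n=4 → 6; n=5 → 10.
Orbitals: 1 + 3 + 6 + 10 = 20. With ms fixed to -1/2 there is one state per orbital, so 20 states.

20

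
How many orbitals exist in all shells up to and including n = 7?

140

Total orbitals = 1² + 2² + 3² + 4² + 5² + 6² + 7² = 140.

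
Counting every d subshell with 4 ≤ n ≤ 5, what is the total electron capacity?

20

A d subshell (ℓ = 2) exists for every n ≥ 3, so shells n = 4, 5 each contribute one — 2 subshells.
Since each d subshell holds 2(2·2+1) = 10 electrons, the total is 2 × 10 = 20.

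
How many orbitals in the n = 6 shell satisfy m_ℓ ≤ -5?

Per ℓ-value: ℓ=5 → 1.
Total orbitals: 1.

1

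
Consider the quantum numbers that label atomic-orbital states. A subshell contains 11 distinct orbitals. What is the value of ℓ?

ℓ = 5

2ℓ+1 = 11 gives ℓ = 5.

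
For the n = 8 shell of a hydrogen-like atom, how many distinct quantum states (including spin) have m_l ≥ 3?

The n = 8 shell has l = 0 through 7; check each.
Contributions: l=3 → 1; l=4 → 2; l=5 → 3; l=6 → 4; l=7 → 5.
Orbitals: 1 + 2 + 3 + 4 + 5 = 15. Each orbital carries two spin states, so 15 × 2 = 30 states.

30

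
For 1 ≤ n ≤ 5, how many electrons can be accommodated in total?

Total orbitals = 1² + 2² + 3² + 4² + 5² = 55. Doubling for spin gives 110 electrons.

110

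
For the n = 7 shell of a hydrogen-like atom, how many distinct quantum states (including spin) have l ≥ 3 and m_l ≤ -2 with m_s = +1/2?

14

Contributions: l=3 → 2; l=4 → 3; l=5 → 4; l=6 → 5.
Orbitals: 2 + 3 + 4 + 5 = 14. With m_s fixed to a single value there is one state per orbital, giving 14 states.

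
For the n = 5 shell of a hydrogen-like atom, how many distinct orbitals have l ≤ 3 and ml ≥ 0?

Go through l = 0, …, 4 (the values permitted for n = 5).
Orbitals with l ≤ 3 and ml ≥ 0, by l: l=0 → 1; l=1 → 2; l=2 → 3; l=3 → 4.
Total orbitals: 1 + 2 + 3 + 4 = 10.

10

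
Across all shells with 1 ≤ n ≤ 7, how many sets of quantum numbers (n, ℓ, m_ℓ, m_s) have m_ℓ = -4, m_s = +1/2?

Work shell by shell — for each n, count the (ℓ, m_ℓ) pairs that satisfy m_ℓ = -4:
n=5 → 1; n=6 → 2; n=7 → 3.
Orbitals: 1 + 2 + 3 = 6. With m_s fixed to +1/2 there is one state per orbital, so 6 states.

6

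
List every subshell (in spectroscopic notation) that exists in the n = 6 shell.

6s, 6p, 6d, 6f, 6g, 6h

For n = 6, l runs from 0 to 5. In spectroscopic notation l = 0,1,2,… ↔ s,p,d,f,g,h,i, so the subshells are 6s, 6p, 6d, 6f, 6g, 6h.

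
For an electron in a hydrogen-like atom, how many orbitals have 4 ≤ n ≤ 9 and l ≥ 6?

Go shell by shell, enumerating (l, ml) with l ≥ 6:
n=7 → 13; n=8 → 28; n=9 → 45.
Total orbitals: 13 + 28 + 45 = 86.

86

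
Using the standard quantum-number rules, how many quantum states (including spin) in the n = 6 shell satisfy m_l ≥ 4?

6

Per l-value: l=4 → 1; l=5 → 2.
Orbitals: 1 + 2 = 3. Each orbital carries two spin states, so 3 × 2 = 6 states.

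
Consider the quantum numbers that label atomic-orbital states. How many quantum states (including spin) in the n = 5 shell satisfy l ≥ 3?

The n = 5 shell has l = 0 through 4; check each.
Contributions: l=3 → 7; l=4 → 9.
Orbitals: 7 + 9 = 16. Each orbital carries two spin states, so 16 × 2 = 32 states.

32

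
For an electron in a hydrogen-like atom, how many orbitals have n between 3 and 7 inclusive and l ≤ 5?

Count contributing orbitals for each principal shell:
n=3 → 9; n=4 → 16; n=5 → 25; n=6 → 36; n=7 → 36.
Total orbitals: 9 + 16 + 25 + 36 + 36 = 122.

122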